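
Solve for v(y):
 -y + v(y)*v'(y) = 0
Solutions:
 v(y) = -sqrt(C1 + y^2)
 v(y) = sqrt(C1 + y^2)


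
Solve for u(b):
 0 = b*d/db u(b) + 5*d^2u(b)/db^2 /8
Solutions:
 u(b) = C1 + C2*erf(2*sqrt(5)*b/5)


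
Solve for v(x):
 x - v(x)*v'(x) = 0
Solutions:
 v(x) = -sqrt(C1 + x^2)
 v(x) = sqrt(C1 + x^2)


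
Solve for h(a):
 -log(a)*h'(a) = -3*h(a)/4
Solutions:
 h(a) = C1*exp(3*li(a)/4)


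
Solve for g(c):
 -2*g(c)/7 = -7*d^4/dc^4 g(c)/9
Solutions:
 g(c) = C1*exp(-2^(1/4)*sqrt(21)*c/7) + C2*exp(2^(1/4)*sqrt(21)*c/7) + C3*sin(2^(1/4)*sqrt(21)*c/7) + C4*cos(2^(1/4)*sqrt(21)*c/7)


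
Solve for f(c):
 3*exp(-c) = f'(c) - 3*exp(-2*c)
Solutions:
 f(c) = C1 - 3*exp(-c) - 3*exp(-2*c)/2


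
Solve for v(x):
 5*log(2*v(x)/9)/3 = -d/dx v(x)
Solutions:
 3*Integral(1/(log(_y) - 2*log(3) + log(2)), (_y, v(x)))/5 = C1 - x


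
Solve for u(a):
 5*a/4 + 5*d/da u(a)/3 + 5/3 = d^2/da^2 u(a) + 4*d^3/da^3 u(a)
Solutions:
 u(a) = C1 + C2*exp(a*(-3 + sqrt(249))/24) + C3*exp(-a*(3 + sqrt(249))/24) - 3*a^2/8 - 29*a/20


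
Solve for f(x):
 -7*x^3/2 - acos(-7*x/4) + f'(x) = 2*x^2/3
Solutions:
 f(x) = C1 + 7*x^4/8 + 2*x^3/9 + x*acos(-7*x/4) + sqrt(16 - 49*x^2)/7


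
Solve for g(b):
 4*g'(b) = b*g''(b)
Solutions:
 g(b) = C1 + C2*b^5


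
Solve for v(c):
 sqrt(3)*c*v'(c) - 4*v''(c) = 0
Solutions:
 v(c) = C1 + C2*erfi(sqrt(2)*3^(1/4)*c/4)


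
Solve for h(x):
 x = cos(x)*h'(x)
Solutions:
 h(x) = C1 + Integral(x/cos(x), x)


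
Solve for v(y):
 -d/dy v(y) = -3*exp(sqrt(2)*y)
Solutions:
 v(y) = C1 + 3*sqrt(2)*exp(sqrt(2)*y)/2


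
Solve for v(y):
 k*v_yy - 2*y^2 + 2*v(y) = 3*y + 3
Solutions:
 v(y) = C1*exp(-sqrt(2)*y*sqrt(-1/k)) + C2*exp(sqrt(2)*y*sqrt(-1/k)) - k + y^2 + 3*y/2 + 3/2


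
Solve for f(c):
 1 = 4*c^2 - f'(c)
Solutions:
 f(c) = C1 + 4*c^3/3 - c


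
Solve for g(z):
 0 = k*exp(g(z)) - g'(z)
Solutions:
 g(z) = log(-1/(C1 + k*z))


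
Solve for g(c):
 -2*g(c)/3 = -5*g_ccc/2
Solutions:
 g(c) = C3*exp(30^(2/3)*c/15) + (C1*sin(10^(2/3)*3^(1/6)*c/10) + C2*cos(10^(2/3)*3^(1/6)*c/10))*exp(-30^(2/3)*c/30)


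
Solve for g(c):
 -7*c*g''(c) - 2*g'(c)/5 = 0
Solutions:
 g(c) = C1 + C2*c^(33/35)


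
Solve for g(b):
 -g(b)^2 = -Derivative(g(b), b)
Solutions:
 g(b) = -1/(C1 + b)


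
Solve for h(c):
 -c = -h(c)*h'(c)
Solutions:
 h(c) = -sqrt(C1 + c^2)
 h(c) = sqrt(C1 + c^2)


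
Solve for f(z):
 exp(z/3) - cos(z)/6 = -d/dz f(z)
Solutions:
 f(z) = C1 - 3*exp(z/3) + sin(z)/6


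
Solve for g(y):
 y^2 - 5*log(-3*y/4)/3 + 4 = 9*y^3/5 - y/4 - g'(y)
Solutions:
 g(y) = C1 + 9*y^4/20 - y^3/3 - y^2/8 + 5*y*log(-y)/3 + y*(-17/3 - 4*log(2) + log(3) + 2*log(6)/3)


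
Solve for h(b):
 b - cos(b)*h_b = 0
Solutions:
 h(b) = C1 + Integral(b/cos(b), b)


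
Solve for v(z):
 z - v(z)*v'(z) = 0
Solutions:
 v(z) = -sqrt(C1 + z^2)
 v(z) = sqrt(C1 + z^2)


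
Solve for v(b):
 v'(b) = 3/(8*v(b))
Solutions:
 v(b) = -sqrt(C1 + 3*b)/2
 v(b) = sqrt(C1 + 3*b)/2


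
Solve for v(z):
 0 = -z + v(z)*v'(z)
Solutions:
 v(z) = -sqrt(C1 + z^2)
 v(z) = sqrt(C1 + z^2)


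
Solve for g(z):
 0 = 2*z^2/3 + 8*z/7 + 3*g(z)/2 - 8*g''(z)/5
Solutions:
 g(z) = C1*exp(-sqrt(15)*z/4) + C2*exp(sqrt(15)*z/4) - 4*z^2/9 - 16*z/21 - 128/135


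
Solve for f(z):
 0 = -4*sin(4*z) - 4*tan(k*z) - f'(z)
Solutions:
 f(z) = C1 - 4*Piecewise((-log(cos(k*z))/k, Ne(k, 0)), (0, True)) + cos(4*z)


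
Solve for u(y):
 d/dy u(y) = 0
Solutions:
 u(y) = C1


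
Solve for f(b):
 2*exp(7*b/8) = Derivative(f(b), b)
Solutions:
 f(b) = C1 + 16*exp(7*b/8)/7


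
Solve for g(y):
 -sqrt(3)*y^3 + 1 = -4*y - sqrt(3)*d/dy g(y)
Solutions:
 g(y) = C1 + y^4/4 - 2*sqrt(3)*y^2/3 - sqrt(3)*y/3


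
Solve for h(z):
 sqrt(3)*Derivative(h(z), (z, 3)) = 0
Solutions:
 h(z) = C1 + C2*z + C3*z^2


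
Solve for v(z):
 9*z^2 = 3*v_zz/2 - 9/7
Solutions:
 v(z) = C1 + C2*z + z^4/2 + 3*z^2/7


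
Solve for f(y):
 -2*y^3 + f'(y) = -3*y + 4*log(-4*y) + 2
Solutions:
 f(y) = C1 + y^4/2 - 3*y^2/2 + 4*y*log(-y) + 2*y*(-1 + 4*log(2))


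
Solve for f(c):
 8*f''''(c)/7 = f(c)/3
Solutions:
 f(c) = C1*exp(-378^(1/4)*c/6) + C2*exp(378^(1/4)*c/6) + C3*sin(378^(1/4)*c/6) + C4*cos(378^(1/4)*c/6)


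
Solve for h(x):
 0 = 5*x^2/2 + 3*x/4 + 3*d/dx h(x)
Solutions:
 h(x) = C1 - 5*x^3/18 - x^2/8


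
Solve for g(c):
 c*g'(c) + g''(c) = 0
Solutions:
 g(c) = C1 + C2*erf(sqrt(2)*c/2)


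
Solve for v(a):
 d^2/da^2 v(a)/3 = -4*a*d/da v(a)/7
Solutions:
 v(a) = C1 + C2*erf(sqrt(42)*a/7)


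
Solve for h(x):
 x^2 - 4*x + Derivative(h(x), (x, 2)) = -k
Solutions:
 h(x) = C1 + C2*x - k*x^2/2 - x^4/12 + 2*x^3/3


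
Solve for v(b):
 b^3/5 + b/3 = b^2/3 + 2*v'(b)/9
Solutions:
 v(b) = C1 + 9*b^4/40 - b^3/2 + 3*b^2/4


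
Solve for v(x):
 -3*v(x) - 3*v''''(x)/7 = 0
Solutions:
 v(x) = (C1*sin(sqrt(2)*7^(1/4)*x/2) + C2*cos(sqrt(2)*7^(1/4)*x/2))*exp(-sqrt(2)*7^(1/4)*x/2) + (C3*sin(sqrt(2)*7^(1/4)*x/2) + C4*cos(sqrt(2)*7^(1/4)*x/2))*exp(sqrt(2)*7^(1/4)*x/2)


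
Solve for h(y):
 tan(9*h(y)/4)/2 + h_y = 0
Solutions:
 h(y) = -4*asin(C1*exp(-9*y/8))/9 + 4*pi/9
 h(y) = 4*asin(C1*exp(-9*y/8))/9


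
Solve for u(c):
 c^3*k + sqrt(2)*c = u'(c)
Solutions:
 u(c) = C1 + c^4*k/4 + sqrt(2)*c^2/2


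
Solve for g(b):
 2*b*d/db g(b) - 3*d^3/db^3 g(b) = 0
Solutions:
 g(b) = C1 + Integral(C2*airyai(2^(1/3)*3^(2/3)*b/3) + C3*airybi(2^(1/3)*3^(2/3)*b/3), b)


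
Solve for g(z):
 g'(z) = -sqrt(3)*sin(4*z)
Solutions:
 g(z) = C1 + sqrt(3)*cos(4*z)/4


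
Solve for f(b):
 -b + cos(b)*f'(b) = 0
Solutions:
 f(b) = C1 + Integral(b/cos(b), b)


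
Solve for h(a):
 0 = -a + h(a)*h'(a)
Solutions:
 h(a) = -sqrt(C1 + a^2)
 h(a) = sqrt(C1 + a^2)


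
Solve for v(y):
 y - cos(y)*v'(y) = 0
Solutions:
 v(y) = C1 + Integral(y/cos(y), y)


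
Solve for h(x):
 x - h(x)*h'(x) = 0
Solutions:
 h(x) = -sqrt(C1 + x^2)
 h(x) = sqrt(C1 + x^2)


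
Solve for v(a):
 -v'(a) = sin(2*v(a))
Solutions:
 v(a) = pi - acos((-C1 - exp(4*a))/(C1 - exp(4*a)))/2
 v(a) = acos((-C1 - exp(4*a))/(C1 - exp(4*a)))/2


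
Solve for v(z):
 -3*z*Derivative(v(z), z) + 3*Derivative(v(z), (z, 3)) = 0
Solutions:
 v(z) = C1 + Integral(C2*airyai(z) + C3*airybi(z), z)


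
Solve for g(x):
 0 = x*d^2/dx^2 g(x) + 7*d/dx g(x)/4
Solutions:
 g(x) = C1 + C2/x^(3/4)


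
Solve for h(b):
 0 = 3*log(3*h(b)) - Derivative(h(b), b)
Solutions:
 -Integral(1/(log(_y) + log(3)), (_y, h(b)))/3 = C1 - b


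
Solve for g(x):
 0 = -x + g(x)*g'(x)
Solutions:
 g(x) = -sqrt(C1 + x^2)
 g(x) = sqrt(C1 + x^2)


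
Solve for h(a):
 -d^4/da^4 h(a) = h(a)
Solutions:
 h(a) = (C1*sin(sqrt(2)*a/2) + C2*cos(sqrt(2)*a/2))*exp(-sqrt(2)*a/2) + (C3*sin(sqrt(2)*a/2) + C4*cos(sqrt(2)*a/2))*exp(sqrt(2)*a/2)


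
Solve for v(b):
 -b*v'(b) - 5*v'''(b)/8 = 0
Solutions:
 v(b) = C1 + Integral(C2*airyai(-2*5^(2/3)*b/5) + C3*airybi(-2*5^(2/3)*b/5), b)


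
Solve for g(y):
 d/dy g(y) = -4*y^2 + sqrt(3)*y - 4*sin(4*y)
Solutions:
 g(y) = C1 - 4*y^3/3 + sqrt(3)*y^2/2 + cos(4*y)


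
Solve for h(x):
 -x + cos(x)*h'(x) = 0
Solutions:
 h(x) = C1 + Integral(x/cos(x), x)


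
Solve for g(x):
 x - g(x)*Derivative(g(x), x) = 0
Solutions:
 g(x) = -sqrt(C1 + x^2)
 g(x) = sqrt(C1 + x^2)


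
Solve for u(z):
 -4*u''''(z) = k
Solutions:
 u(z) = C1 + C2*z + C3*z^2 + C4*z^3 - k*z^4/96


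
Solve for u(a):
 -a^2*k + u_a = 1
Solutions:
 u(a) = C1 + a^3*k/3 + a


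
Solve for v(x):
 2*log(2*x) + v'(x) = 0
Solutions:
 v(x) = C1 - 2*x*log(x) - x*log(4) + 2*x


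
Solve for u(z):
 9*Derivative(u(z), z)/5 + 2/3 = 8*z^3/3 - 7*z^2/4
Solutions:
 u(z) = C1 + 10*z^4/27 - 35*z^3/108 - 10*z/27


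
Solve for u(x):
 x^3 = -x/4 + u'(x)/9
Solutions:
 u(x) = C1 + 9*x^4/4 + 9*x^2/8


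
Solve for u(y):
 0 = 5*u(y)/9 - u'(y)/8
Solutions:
 u(y) = C1*exp(40*y/9)


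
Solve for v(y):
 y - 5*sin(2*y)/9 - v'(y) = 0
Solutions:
 v(y) = C1 + y^2/2 + 5*cos(2*y)/18


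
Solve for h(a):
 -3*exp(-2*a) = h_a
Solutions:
 h(a) = C1 + 3*exp(-2*a)/2


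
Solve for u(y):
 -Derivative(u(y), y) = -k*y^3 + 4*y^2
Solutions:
 u(y) = C1 + k*y^4/4 - 4*y^3/3


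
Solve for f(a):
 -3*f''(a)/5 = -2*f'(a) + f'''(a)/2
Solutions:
 f(a) = C1 + C2*exp(a*(-3 + sqrt(109))/5) + C3*exp(-a*(3 + sqrt(109))/5)


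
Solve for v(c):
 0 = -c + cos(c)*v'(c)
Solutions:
 v(c) = C1 + Integral(c/cos(c), c)


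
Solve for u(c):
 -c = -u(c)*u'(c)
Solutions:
 u(c) = -sqrt(C1 + c^2)
 u(c) = sqrt(C1 + c^2)


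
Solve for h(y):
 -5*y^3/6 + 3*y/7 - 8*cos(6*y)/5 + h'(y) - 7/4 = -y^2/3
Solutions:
 h(y) = C1 + 5*y^4/24 - y^3/9 - 3*y^2/14 + 7*y/4 + 4*sin(6*y)/15


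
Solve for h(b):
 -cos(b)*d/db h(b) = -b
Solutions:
 h(b) = C1 + Integral(b/cos(b), b)


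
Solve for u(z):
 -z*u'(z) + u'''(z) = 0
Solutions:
 u(z) = C1 + Integral(C2*airyai(z) + C3*airybi(z), z)


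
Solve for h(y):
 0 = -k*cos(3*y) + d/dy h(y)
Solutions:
 h(y) = C1 + k*sin(3*y)/3


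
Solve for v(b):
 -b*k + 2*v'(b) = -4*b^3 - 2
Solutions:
 v(b) = C1 - b^4/2 + b^2*k/4 - b


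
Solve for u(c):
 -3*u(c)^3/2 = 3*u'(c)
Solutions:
 u(c) = -sqrt(-1/(C1 - c))
 u(c) = sqrt(-1/(C1 - c))


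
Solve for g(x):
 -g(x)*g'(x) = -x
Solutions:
 g(x) = -sqrt(C1 + x^2)
 g(x) = sqrt(C1 + x^2)


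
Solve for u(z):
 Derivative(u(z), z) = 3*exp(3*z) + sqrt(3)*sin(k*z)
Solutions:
 u(z) = C1 + exp(3*z) - sqrt(3)*cos(k*z)/k


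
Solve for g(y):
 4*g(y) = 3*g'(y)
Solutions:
 g(y) = C1*exp(4*y/3)


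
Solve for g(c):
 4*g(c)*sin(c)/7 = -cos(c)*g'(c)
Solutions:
 g(c) = C1*cos(c)^(4/7)


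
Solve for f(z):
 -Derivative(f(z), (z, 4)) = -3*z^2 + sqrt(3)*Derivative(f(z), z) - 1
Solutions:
 f(z) = C1 + C4*exp(-3^(1/6)*z) + sqrt(3)*z^3/3 + sqrt(3)*z/3 + (C2*sin(3^(2/3)*z/2) + C3*cos(3^(2/3)*z/2))*exp(3^(1/6)*z/2)


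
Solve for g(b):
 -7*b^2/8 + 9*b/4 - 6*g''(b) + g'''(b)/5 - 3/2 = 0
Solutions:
 g(b) = C1 + C2*b + C3*exp(30*b) - 7*b^4/576 + 263*b^3/4320 - 5137*b^2/43200


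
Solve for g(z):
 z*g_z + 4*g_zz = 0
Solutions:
 g(z) = C1 + C2*erf(sqrt(2)*z/4)


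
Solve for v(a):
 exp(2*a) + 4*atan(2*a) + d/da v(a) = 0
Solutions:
 v(a) = C1 - 4*a*atan(2*a) - exp(2*a)/2 + log(4*a^2 + 1)


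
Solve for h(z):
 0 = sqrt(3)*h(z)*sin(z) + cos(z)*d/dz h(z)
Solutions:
 h(z) = C1*cos(z)^(sqrt(3))


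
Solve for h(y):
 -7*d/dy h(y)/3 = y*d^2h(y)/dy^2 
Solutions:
 h(y) = C1 + C2/y^(4/3)


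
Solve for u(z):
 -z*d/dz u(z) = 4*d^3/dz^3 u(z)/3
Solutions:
 u(z) = C1 + Integral(C2*airyai(-6^(1/3)*z/2) + C3*airybi(-6^(1/3)*z/2), z)


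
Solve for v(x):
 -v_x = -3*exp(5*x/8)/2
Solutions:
 v(x) = C1 + 12*exp(5*x/8)/5


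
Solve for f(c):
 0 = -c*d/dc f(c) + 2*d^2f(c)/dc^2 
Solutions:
 f(c) = C1 + C2*erfi(c/2)


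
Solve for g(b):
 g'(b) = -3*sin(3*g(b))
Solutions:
 g(b) = -acos((-C1 - exp(18*b))/(C1 - exp(18*b)))/3 + 2*pi/3
 g(b) = acos((-C1 - exp(18*b))/(C1 - exp(18*b)))/3


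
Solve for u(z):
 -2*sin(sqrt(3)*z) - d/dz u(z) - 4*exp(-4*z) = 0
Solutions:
 u(z) = C1 + 2*sqrt(3)*cos(sqrt(3)*z)/3 + exp(-4*z)


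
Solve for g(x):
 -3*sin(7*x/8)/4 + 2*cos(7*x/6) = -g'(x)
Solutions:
 g(x) = C1 - 12*sin(7*x/6)/7 - 6*cos(7*x/8)/7


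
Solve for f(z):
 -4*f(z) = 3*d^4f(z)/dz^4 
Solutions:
 f(z) = (C1*sin(3^(3/4)*z/3) + C2*cos(3^(3/4)*z/3))*exp(-3^(3/4)*z/3) + (C3*sin(3^(3/4)*z/3) + C4*cos(3^(3/4)*z/3))*exp(3^(3/4)*z/3)


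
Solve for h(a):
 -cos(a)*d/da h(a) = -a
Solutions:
 h(a) = C1 + Integral(a/cos(a), a)


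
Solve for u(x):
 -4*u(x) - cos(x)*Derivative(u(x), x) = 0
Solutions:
 u(x) = C1*(sin(x)^2 - 2*sin(x) + 1)/(sin(x)^2 + 2*sin(x) + 1)


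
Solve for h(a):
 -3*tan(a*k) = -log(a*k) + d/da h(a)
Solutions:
 h(a) = C1 + a*log(a*k) - a - 3*Piecewise((-log(cos(a*k))/k, Ne(k, 0)), (0, True))


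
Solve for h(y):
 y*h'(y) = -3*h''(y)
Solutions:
 h(y) = C1 + C2*erf(sqrt(6)*y/6)


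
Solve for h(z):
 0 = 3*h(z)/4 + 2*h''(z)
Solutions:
 h(z) = C1*sin(sqrt(6)*z/4) + C2*cos(sqrt(6)*z/4)


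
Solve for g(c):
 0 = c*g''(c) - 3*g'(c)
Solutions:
 g(c) = C1 + C2*c^4


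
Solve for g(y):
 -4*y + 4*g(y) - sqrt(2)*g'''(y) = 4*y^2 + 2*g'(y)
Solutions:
 g(y) = C1*exp(y*(-3*2^(1/6)*(1 + sqrt(sqrt(2)/27 + 1))^(1/3) + 2^(1/3)/(1 + sqrt(sqrt(2)/27 + 1))^(1/3))/6)*sin(y*(sqrt(6)/(sqrt(2) + sqrt(2*sqrt(2)/27 + 2))^(1/3) + 3*sqrt(3)*(sqrt(2) + sqrt(2*sqrt(2)/27 + 2))^(1/3))/6) + C2*exp(y*(-3*2^(1/6)*(1 + sqrt(sqrt(2)/27 + 1))^(1/3) + 2^(1/3)/(1 + sqrt(sqrt(2)/27 + 1))^(1/3))/6)*cos(y*(sqrt(6)/(sqrt(2) + sqrt(2*sqrt(2)/27 + 2))^(1/3) + 3*sqrt(3)*(sqrt(2) + sqrt(2*sqrt(2)/27 + 2))^(1/3))/6) + C3*exp(y*(-2^(1/3)/(3*(1 + sqrt(sqrt(2)/27 + 1))^(1/3)) + 2^(1/6)*(1 + sqrt(sqrt(2)/27 + 1))^(1/3))) + y^2 + 2*y + 1


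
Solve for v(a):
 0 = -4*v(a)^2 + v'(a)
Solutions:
 v(a) = -1/(C1 + 4*a)


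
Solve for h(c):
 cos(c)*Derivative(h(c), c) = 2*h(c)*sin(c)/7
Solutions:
 h(c) = C1/cos(c)^(2/7)


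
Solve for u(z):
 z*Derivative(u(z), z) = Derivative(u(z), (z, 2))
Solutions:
 u(z) = C1 + C2*erfi(sqrt(2)*z/2)


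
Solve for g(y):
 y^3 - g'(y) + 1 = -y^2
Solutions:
 g(y) = C1 + y^4/4 + y^3/3 + y


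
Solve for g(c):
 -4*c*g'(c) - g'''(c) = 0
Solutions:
 g(c) = C1 + Integral(C2*airyai(-2^(2/3)*c) + C3*airybi(-2^(2/3)*c), c)


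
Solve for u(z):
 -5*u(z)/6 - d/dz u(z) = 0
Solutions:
 u(z) = C1*exp(-5*z/6)


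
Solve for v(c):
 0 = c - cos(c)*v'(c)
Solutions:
 v(c) = C1 + Integral(c/cos(c), c)


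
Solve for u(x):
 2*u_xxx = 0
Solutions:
 u(x) = C1 + C2*x + C3*x^2


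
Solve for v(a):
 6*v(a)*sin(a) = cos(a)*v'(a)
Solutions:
 v(a) = C1/cos(a)^6


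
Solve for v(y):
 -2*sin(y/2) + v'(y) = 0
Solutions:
 v(y) = C1 - 4*cos(y/2)


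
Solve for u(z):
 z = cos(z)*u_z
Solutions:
 u(z) = C1 + Integral(z/cos(z), z)


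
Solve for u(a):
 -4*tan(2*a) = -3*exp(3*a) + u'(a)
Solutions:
 u(a) = C1 + exp(3*a) + 2*log(cos(2*a))


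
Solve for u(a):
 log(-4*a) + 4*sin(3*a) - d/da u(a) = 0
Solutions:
 u(a) = C1 + a*log(-a) - a + 2*a*log(2) - 4*cos(3*a)/3


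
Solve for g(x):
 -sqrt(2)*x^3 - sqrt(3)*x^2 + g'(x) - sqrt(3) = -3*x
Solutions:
 g(x) = C1 + sqrt(2)*x^4/4 + sqrt(3)*x^3/3 - 3*x^2/2 + sqrt(3)*x


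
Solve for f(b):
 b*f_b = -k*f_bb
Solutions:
 f(b) = C1 + C2*sqrt(k)*erf(sqrt(2)*b*sqrt(1/k)/2)


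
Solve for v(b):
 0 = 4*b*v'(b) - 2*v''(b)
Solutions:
 v(b) = C1 + C2*erfi(b)


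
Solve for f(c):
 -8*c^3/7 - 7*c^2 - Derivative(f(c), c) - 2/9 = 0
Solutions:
 f(c) = C1 - 2*c^4/7 - 7*c^3/3 - 2*c/9


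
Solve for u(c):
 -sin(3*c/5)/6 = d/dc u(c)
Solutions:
 u(c) = C1 + 5*cos(3*c/5)/18


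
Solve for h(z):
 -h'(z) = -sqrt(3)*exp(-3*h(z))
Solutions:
 h(z) = log(C1 + 3*sqrt(3)*z)/3
 h(z) = log((-3^(1/3) - 3^(5/6)*I)*(C1 + sqrt(3)*z)^(1/3)/2)
 h(z) = log((-3^(1/3) + 3^(5/6)*I)*(C1 + sqrt(3)*z)^(1/3)/2)


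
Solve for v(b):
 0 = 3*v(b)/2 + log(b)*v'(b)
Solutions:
 v(b) = C1*exp(-3*li(b)/2)


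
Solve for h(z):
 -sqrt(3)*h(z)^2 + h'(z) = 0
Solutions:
 h(z) = -1/(C1 + sqrt(3)*z)


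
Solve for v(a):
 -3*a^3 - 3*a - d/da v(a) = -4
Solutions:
 v(a) = C1 - 3*a^4/4 - 3*a^2/2 + 4*a


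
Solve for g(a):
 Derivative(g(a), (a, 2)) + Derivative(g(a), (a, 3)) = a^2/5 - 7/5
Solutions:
 g(a) = C1 + C2*a + C3*exp(-a) + a^4/60 - a^3/15 - a^2/2


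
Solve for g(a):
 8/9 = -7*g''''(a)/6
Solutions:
 g(a) = C1 + C2*a + C3*a^2 + C4*a^3 - 2*a^4/63


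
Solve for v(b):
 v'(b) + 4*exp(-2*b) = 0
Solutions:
 v(b) = C1 + 2*exp(-2*b)


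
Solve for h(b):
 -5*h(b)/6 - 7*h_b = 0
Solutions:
 h(b) = C1*exp(-5*b/42)


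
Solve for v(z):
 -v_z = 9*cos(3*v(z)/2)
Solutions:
 v(z) = -2*asin((C1 + exp(27*z))/(C1 - exp(27*z)))/3 + 2*pi/3
 v(z) = 2*asin((C1 + exp(27*z))/(C1 - exp(27*z)))/3


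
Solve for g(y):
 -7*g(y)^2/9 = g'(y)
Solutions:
 g(y) = 9/(C1 + 7*y)


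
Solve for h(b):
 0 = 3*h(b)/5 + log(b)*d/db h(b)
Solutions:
 h(b) = C1*exp(-3*li(b)/5)


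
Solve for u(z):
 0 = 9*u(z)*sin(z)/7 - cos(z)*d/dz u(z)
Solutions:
 u(z) = C1/cos(z)^(9/7)


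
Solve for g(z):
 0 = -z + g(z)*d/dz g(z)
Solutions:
 g(z) = -sqrt(C1 + z^2)
 g(z) = sqrt(C1 + z^2)


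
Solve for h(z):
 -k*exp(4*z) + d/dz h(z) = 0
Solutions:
 h(z) = C1 + k*exp(4*z)/4


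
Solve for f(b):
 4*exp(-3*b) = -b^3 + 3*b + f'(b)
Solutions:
 f(b) = C1 + b^4/4 - 3*b^2/2 - 4*exp(-3*b)/3


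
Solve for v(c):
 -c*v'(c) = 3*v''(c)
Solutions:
 v(c) = C1 + C2*erf(sqrt(6)*c/6)


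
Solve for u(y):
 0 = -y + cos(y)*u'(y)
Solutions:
 u(y) = C1 + Integral(y/cos(y), y)


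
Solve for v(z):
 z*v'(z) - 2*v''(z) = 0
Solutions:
 v(z) = C1 + C2*erfi(z/2)


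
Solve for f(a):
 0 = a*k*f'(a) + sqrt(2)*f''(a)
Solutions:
 f(a) = Piecewise((-2^(3/4)*sqrt(pi)*C1*erf(2^(1/4)*a*sqrt(k)/2)/(2*sqrt(k)) - C2, (k > 0) | (k < 0)), (-C1*a - C2, True))


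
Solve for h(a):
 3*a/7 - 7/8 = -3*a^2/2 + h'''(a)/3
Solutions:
 h(a) = C1 + C2*a + C3*a^2 + 3*a^5/40 + 3*a^4/56 - 7*a^3/16


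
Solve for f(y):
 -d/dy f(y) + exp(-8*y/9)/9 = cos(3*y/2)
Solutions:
 f(y) = C1 - 2*sin(3*y/2)/3 - exp(-8*y/9)/8


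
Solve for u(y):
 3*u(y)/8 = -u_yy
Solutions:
 u(y) = C1*sin(sqrt(6)*y/4) + C2*cos(sqrt(6)*y/4)


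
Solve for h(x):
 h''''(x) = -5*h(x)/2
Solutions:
 h(x) = (C1*sin(10^(1/4)*x/2) + C2*cos(10^(1/4)*x/2))*exp(-10^(1/4)*x/2) + (C3*sin(10^(1/4)*x/2) + C4*cos(10^(1/4)*x/2))*exp(10^(1/4)*x/2)


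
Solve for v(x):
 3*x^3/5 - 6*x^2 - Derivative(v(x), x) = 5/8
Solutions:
 v(x) = C1 + 3*x^4/20 - 2*x^3 - 5*x/8


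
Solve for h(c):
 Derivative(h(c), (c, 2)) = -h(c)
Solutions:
 h(c) = C1*sin(c) + C2*cos(c)


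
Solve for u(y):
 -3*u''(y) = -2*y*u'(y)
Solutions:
 u(y) = C1 + C2*erfi(sqrt(3)*y/3)


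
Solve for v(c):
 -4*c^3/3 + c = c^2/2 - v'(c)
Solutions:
 v(c) = C1 + c^4/3 + c^3/6 - c^2/2


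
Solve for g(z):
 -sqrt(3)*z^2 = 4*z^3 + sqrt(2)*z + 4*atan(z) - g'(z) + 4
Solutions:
 g(z) = C1 + z^4 + sqrt(3)*z^3/3 + sqrt(2)*z^2/2 + 4*z*atan(z) + 4*z - 2*log(z^2 + 1)


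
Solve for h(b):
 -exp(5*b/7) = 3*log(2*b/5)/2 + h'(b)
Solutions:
 h(b) = C1 - 3*b*log(b)/2 + b*(-2*log(2) + log(10)/2 + 3/2 + log(5)) - 7*exp(5*b/7)/5


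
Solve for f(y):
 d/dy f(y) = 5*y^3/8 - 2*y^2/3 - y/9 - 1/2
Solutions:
 f(y) = C1 + 5*y^4/32 - 2*y^3/9 - y^2/18 - y/2


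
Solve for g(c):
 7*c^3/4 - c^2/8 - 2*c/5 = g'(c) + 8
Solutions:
 g(c) = C1 + 7*c^4/16 - c^3/24 - c^2/5 - 8*c


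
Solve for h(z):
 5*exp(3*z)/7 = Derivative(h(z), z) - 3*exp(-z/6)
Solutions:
 h(z) = C1 + 5*exp(3*z)/21 - 18*exp(-z/6)


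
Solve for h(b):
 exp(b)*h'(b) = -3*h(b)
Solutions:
 h(b) = C1*exp(3*exp(-b))


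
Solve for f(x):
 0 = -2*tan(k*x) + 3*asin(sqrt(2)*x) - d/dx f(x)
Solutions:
 f(x) = C1 + 3*x*asin(sqrt(2)*x) + 3*sqrt(2)*sqrt(1 - 2*x^2)/2 - 2*Piecewise((-log(cos(k*x))/k, Ne(k, 0)), (0, True))


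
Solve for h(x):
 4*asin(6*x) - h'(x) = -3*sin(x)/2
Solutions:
 h(x) = C1 + 4*x*asin(6*x) + 2*sqrt(1 - 36*x^2)/3 - 3*cos(x)/2


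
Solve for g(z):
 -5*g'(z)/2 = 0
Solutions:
 g(z) = C1


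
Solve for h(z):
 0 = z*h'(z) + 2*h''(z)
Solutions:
 h(z) = C1 + C2*erf(z/2)


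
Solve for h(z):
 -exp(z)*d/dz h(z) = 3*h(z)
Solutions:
 h(z) = C1*exp(3*exp(-z))


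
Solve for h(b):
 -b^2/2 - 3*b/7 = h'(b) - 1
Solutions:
 h(b) = C1 - b^3/6 - 3*b^2/14 + b


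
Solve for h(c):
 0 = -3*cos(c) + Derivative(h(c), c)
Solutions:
 h(c) = C1 + 3*sin(c)


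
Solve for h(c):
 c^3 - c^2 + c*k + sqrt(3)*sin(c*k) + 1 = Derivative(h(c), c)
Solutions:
 h(c) = C1 + c^4/4 - c^3/3 + c^2*k/2 + c - sqrt(3)*cos(c*k)/k


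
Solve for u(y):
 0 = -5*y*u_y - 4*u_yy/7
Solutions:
 u(y) = C1 + C2*erf(sqrt(70)*y/4)


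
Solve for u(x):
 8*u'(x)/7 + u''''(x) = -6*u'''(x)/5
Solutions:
 u(x) = C1 + C2*exp(x*(-28 + 14*14^(1/3)/(15*sqrt(85) + 139)^(1/3) + 14^(2/3)*(15*sqrt(85) + 139)^(1/3))/70)*sin(14^(1/3)*sqrt(3)*x*(-14^(1/3)*(15*sqrt(85) + 139)^(1/3) + 14/(15*sqrt(85) + 139)^(1/3))/70) + C3*exp(x*(-28 + 14*14^(1/3)/(15*sqrt(85) + 139)^(1/3) + 14^(2/3)*(15*sqrt(85) + 139)^(1/3))/70)*cos(14^(1/3)*sqrt(3)*x*(-14^(1/3)*(15*sqrt(85) + 139)^(1/3) + 14/(15*sqrt(85) + 139)^(1/3))/70) + C4*exp(-x*(14*14^(1/3)/(15*sqrt(85) + 139)^(1/3) + 14 + 14^(2/3)*(15*sqrt(85) + 139)^(1/3))/35)


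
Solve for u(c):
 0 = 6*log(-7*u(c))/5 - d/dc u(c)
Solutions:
 -5*Integral(1/(log(-_y) + log(7)), (_y, u(c)))/6 = C1 - c


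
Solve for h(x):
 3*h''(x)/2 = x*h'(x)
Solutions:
 h(x) = C1 + C2*erfi(sqrt(3)*x/3)


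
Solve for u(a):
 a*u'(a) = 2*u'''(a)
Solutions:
 u(a) = C1 + Integral(C2*airyai(2^(2/3)*a/2) + C3*airybi(2^(2/3)*a/2), a)


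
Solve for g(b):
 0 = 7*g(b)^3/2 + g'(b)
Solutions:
 g(b) = -sqrt(-1/(C1 - 7*b))
 g(b) = sqrt(-1/(C1 - 7*b))


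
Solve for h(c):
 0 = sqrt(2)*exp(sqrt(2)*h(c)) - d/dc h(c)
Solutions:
 h(c) = sqrt(2)*(2*log(-1/(C1 + sqrt(2)*c)) - log(2))/4


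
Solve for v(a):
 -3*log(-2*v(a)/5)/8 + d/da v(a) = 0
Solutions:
 -8*Integral(1/(log(-_y) - log(5) + log(2)), (_y, v(a)))/3 = C1 - a


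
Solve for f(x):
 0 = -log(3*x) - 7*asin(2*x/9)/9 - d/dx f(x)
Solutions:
 f(x) = C1 - x*log(x) - 7*x*asin(2*x/9)/9 - x*log(3) + x - 7*sqrt(81 - 4*x^2)/18


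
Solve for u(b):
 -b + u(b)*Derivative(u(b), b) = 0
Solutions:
 u(b) = -sqrt(C1 + b^2)
 u(b) = sqrt(C1 + b^2)


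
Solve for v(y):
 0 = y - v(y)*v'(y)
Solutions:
 v(y) = -sqrt(C1 + y^2)
 v(y) = sqrt(C1 + y^2)


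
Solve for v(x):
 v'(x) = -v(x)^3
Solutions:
 v(x) = -sqrt(2)*sqrt(-1/(C1 - x))/2
 v(x) = sqrt(2)*sqrt(-1/(C1 - x))/2


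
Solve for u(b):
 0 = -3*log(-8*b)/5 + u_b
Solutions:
 u(b) = C1 + 3*b*log(-b)/5 + 3*b*(-1 + 3*log(2))/5


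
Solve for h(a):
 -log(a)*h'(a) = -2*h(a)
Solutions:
 h(a) = C1*exp(2*li(a))


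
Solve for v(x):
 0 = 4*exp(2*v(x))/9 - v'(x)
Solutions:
 v(x) = log(-sqrt(-1/(C1 + 4*x))) - log(2)/2 + log(3)
 v(x) = log(-1/(C1 + 4*x))/2 - log(2)/2 + log(3)


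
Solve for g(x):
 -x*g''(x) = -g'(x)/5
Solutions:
 g(x) = C1 + C2*x^(6/5)


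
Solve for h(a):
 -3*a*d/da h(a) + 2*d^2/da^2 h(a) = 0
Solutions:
 h(a) = C1 + C2*erfi(sqrt(3)*a/2)


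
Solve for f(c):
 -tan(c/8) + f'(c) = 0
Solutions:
 f(c) = C1 - 8*log(cos(c/8))


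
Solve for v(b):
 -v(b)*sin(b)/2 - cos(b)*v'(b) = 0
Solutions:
 v(b) = C1*sqrt(cos(b))


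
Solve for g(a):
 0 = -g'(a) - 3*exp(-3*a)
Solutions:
 g(a) = C1 + exp(-3*a)


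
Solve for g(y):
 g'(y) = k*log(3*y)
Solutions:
 g(y) = C1 + k*y*log(y) - k*y + k*y*log(3)


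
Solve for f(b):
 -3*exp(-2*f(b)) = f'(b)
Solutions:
 f(b) = log(-sqrt(C1 - 6*b))
 f(b) = log(C1 - 6*b)/2


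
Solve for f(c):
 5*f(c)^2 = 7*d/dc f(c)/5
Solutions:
 f(c) = -7/(C1 + 25*c)


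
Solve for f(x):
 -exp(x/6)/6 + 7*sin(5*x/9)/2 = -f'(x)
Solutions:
 f(x) = C1 + exp(x/6) + 63*cos(5*x/9)/10


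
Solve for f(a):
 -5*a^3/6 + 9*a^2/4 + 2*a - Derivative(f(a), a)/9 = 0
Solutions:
 f(a) = C1 - 15*a^4/8 + 27*a^3/4 + 9*a^2


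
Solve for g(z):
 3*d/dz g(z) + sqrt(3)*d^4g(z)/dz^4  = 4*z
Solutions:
 g(z) = C1 + C4*exp(-3^(1/6)*z) + 2*z^2/3 + (C2*sin(3^(2/3)*z/2) + C3*cos(3^(2/3)*z/2))*exp(3^(1/6)*z/2)


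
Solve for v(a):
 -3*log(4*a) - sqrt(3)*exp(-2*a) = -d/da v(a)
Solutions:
 v(a) = C1 + 3*a*log(a) + 3*a*(-1 + 2*log(2)) - sqrt(3)*exp(-2*a)/2


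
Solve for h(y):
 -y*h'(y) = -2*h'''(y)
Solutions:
 h(y) = C1 + Integral(C2*airyai(2^(2/3)*y/2) + C3*airybi(2^(2/3)*y/2), y)


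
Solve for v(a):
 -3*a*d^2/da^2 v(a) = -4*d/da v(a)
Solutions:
 v(a) = C1 + C2*a^(7/3)


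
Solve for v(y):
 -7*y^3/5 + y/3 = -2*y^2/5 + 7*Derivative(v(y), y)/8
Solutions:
 v(y) = C1 - 2*y^4/5 + 16*y^3/105 + 4*y^2/21


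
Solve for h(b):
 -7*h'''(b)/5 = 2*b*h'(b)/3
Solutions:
 h(b) = C1 + Integral(C2*airyai(-10^(1/3)*21^(2/3)*b/21) + C3*airybi(-10^(1/3)*21^(2/3)*b/21), b)


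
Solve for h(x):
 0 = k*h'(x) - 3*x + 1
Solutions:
 h(x) = C1 + 3*x^2/(2*k) - x/k


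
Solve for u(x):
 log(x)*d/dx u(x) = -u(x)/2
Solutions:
 u(x) = C1*exp(-li(x)/2)


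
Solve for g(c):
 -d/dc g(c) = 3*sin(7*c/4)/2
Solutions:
 g(c) = C1 + 6*cos(7*c/4)/7


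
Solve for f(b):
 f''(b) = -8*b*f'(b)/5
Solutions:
 f(b) = C1 + C2*erf(2*sqrt(5)*b/5)


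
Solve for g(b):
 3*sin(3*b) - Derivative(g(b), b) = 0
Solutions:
 g(b) = C1 - cos(3*b)


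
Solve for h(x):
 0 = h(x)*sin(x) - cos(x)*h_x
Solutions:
 h(x) = C1/cos(x)


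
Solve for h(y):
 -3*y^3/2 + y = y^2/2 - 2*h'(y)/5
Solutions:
 h(y) = C1 + 15*y^4/16 + 5*y^3/12 - 5*y^2/4


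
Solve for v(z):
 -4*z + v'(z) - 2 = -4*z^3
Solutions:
 v(z) = C1 - z^4 + 2*z^2 + 2*z


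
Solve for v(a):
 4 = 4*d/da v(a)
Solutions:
 v(a) = C1 + a


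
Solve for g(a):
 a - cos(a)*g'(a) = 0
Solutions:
 g(a) = C1 + Integral(a/cos(a), a)


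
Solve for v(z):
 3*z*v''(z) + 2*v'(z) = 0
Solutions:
 v(z) = C1 + C2*z^(1/3)


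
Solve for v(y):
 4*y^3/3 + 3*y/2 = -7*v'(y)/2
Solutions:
 v(y) = C1 - 2*y^4/21 - 3*y^2/14


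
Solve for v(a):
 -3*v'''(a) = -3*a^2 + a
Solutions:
 v(a) = C1 + C2*a + C3*a^2 + a^5/60 - a^4/72


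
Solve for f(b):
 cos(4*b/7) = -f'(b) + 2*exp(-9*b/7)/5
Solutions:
 f(b) = C1 - 7*sin(4*b/7)/4 - 14*exp(-9*b/7)/45


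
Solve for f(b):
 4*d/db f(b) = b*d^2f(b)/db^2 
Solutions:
 f(b) = C1 + C2*b^5


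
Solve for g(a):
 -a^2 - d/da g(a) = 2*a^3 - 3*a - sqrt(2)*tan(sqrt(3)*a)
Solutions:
 g(a) = C1 - a^4/2 - a^3/3 + 3*a^2/2 - sqrt(6)*log(cos(sqrt(3)*a))/3


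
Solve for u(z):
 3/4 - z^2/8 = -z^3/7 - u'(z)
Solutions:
 u(z) = C1 - z^4/28 + z^3/24 - 3*z/4


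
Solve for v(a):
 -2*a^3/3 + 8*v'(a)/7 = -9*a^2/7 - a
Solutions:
 v(a) = C1 + 7*a^4/48 - 3*a^3/8 - 7*a^2/16


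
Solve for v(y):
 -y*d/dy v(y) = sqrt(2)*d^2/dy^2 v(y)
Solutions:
 v(y) = C1 + C2*erf(2^(1/4)*y/2)


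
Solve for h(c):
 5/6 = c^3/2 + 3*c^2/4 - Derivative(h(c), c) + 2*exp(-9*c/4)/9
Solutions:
 h(c) = C1 + c^4/8 + c^3/4 - 5*c/6 - 8*exp(-9*c/4)/81


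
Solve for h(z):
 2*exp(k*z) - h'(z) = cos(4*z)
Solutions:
 h(z) = C1 - sin(4*z)/4 + 2*exp(k*z)/k


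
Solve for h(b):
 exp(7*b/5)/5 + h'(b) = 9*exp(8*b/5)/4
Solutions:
 h(b) = C1 + 45*exp(8*b/5)/32 - exp(7*b/5)/7


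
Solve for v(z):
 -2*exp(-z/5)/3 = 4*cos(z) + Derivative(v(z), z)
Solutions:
 v(z) = C1 - 4*sin(z) + 10*exp(-z/5)/3


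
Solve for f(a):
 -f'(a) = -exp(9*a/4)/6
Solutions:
 f(a) = C1 + 2*exp(9*a/4)/27


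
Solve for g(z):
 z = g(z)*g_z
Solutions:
 g(z) = -sqrt(C1 + z^2)
 g(z) = sqrt(C1 + z^2)


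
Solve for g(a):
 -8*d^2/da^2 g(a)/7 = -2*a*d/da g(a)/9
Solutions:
 g(a) = C1 + C2*erfi(sqrt(14)*a/12)


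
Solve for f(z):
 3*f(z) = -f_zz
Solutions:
 f(z) = C1*sin(sqrt(3)*z) + C2*cos(sqrt(3)*z)


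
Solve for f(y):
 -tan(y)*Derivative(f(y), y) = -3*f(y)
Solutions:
 f(y) = C1*sin(y)^3


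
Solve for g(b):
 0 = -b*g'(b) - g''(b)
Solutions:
 g(b) = C1 + C2*erf(sqrt(2)*b/2)


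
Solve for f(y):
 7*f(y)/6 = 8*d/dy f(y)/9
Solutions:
 f(y) = C1*exp(21*y/16)


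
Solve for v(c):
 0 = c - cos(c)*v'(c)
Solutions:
 v(c) = C1 + Integral(c/cos(c), c)


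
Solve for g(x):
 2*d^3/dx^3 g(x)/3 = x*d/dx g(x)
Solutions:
 g(x) = C1 + Integral(C2*airyai(2^(2/3)*3^(1/3)*x/2) + C3*airybi(2^(2/3)*3^(1/3)*x/2), x)


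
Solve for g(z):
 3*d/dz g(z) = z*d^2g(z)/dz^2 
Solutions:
 g(z) = C1 + C2*z^4


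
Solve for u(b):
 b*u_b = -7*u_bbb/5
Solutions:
 u(b) = C1 + Integral(C2*airyai(-5^(1/3)*7^(2/3)*b/7) + C3*airybi(-5^(1/3)*7^(2/3)*b/7), b)


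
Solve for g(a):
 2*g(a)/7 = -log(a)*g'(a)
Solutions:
 g(a) = C1*exp(-2*li(a)/7)


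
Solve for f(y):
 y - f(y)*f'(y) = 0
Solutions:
 f(y) = -sqrt(C1 + y^2)
 f(y) = sqrt(C1 + y^2)


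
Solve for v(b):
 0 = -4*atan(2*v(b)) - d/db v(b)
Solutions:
 Integral(1/atan(2*_y), (_y, v(b))) = C1 - 4*b


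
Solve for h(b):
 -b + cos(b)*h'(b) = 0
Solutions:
 h(b) = C1 + Integral(b/cos(b), b)


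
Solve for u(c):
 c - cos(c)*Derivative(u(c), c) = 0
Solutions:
 u(c) = C1 + Integral(c/cos(c), c)


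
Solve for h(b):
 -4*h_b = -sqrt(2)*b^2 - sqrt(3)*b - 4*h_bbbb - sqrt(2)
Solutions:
 h(b) = C1 + C4*exp(b) + sqrt(2)*b^3/12 + sqrt(3)*b^2/8 + sqrt(2)*b/4 + (C2*sin(sqrt(3)*b/2) + C3*cos(sqrt(3)*b/2))*exp(-b/2)


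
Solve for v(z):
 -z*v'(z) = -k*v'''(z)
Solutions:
 v(z) = C1 + Integral(C2*airyai(z*(1/k)^(1/3)) + C3*airybi(z*(1/k)^(1/3)), z)


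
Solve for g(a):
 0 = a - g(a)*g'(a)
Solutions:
 g(a) = -sqrt(C1 + a^2)
 g(a) = sqrt(C1 + a^2)


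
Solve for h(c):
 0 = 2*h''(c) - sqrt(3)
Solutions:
 h(c) = C1 + C2*c + sqrt(3)*c^2/4


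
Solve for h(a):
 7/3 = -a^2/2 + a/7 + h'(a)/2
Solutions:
 h(a) = C1 + a^3/3 - a^2/7 + 14*a/3


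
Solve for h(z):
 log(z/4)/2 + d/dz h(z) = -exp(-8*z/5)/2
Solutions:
 h(z) = C1 - z*log(z)/2 + z*(1/2 + log(2)) + 5*exp(-8*z/5)/16


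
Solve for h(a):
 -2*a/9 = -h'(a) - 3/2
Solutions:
 h(a) = C1 + a^2/9 - 3*a/2


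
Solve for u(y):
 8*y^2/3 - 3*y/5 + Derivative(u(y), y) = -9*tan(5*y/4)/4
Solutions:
 u(y) = C1 - 8*y^3/9 + 3*y^2/10 + 9*log(cos(5*y/4))/5


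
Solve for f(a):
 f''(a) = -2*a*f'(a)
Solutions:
 f(a) = C1 + C2*erf(a)


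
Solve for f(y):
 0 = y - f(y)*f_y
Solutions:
 f(y) = -sqrt(C1 + y^2)
 f(y) = sqrt(C1 + y^2)


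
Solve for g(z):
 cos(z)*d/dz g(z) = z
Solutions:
 g(z) = C1 + Integral(z/cos(z), z)


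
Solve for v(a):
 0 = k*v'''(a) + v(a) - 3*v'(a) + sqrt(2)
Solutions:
 v(a) = C1*exp(-2^(1/3)*a*(2^(1/3)*(sqrt((1 - 4/k)/k^2) + 1/k)^(1/3)/2 + 1/(k*(sqrt((1 - 4/k)/k^2) + 1/k)^(1/3)))) + C2*exp(2^(1/3)*a*(2^(1/3)*(sqrt((1 - 4/k)/k^2) + 1/k)^(1/3)/4 - 2^(1/3)*sqrt(3)*I*(sqrt((1 - 4/k)/k^2) + 1/k)^(1/3)/4 - 2/(k*(-1 + sqrt(3)*I)*(sqrt((1 - 4/k)/k^2) + 1/k)^(1/3)))) + C3*exp(2^(1/3)*a*(2^(1/3)*(sqrt((1 - 4/k)/k^2) + 1/k)^(1/3)/4 + 2^(1/3)*sqrt(3)*I*(sqrt((1 - 4/k)/k^2) + 1/k)^(1/3)/4 + 2/(k*(1 + sqrt(3)*I)*(sqrt((1 - 4/k)/k^2) + 1/k)^(1/3)))) - sqrt(2)


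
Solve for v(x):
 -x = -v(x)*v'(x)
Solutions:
 v(x) = -sqrt(C1 + x^2)
 v(x) = sqrt(C1 + x^2)


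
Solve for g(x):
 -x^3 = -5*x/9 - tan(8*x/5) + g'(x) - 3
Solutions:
 g(x) = C1 - x^4/4 + 5*x^2/18 + 3*x - 5*log(cos(8*x/5))/8


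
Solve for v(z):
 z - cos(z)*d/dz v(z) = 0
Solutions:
 v(z) = C1 + Integral(z/cos(z), z)


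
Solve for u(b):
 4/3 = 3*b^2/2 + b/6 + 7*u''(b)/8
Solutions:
 u(b) = C1 + C2*b - b^4/7 - 2*b^3/63 + 16*b^2/21


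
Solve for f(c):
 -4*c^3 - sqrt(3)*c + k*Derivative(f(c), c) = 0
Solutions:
 f(c) = C1 + c^4/k + sqrt(3)*c^2/(2*k)


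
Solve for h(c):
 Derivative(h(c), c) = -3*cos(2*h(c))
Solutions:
 h(c) = -asin((C1 + exp(12*c))/(C1 - exp(12*c)))/2 + pi/2
 h(c) = asin((C1 + exp(12*c))/(C1 - exp(12*c)))/2


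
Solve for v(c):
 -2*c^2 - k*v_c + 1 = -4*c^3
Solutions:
 v(c) = C1 + c^4/k - 2*c^3/(3*k) + c/k


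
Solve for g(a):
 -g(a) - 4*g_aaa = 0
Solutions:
 g(a) = C3*exp(-2^(1/3)*a/2) + (C1*sin(2^(1/3)*sqrt(3)*a/4) + C2*cos(2^(1/3)*sqrt(3)*a/4))*exp(2^(1/3)*a/4)


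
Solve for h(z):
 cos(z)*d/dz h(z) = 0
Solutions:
 h(z) = C1


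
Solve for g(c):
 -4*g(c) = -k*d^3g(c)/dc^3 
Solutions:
 g(c) = C1*exp(2^(2/3)*c*(1/k)^(1/3)) + C2*exp(2^(2/3)*c*(-1 + sqrt(3)*I)*(1/k)^(1/3)/2) + C3*exp(-2^(2/3)*c*(1 + sqrt(3)*I)*(1/k)^(1/3)/2)


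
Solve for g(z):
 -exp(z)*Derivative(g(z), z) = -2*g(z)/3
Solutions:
 g(z) = C1*exp(-2*exp(-z)/3)


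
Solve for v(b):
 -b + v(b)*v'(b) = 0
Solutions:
 v(b) = -sqrt(C1 + b^2)
 v(b) = sqrt(C1 + b^2)


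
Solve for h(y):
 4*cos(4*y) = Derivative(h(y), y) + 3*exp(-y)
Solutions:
 h(y) = C1 + sin(4*y) + 3*exp(-y)


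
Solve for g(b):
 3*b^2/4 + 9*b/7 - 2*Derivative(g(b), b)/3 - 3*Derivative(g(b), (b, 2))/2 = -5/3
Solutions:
 g(b) = C1 + C2*exp(-4*b/9) + 3*b^3/8 - 351*b^2/224 + 4279*b/448


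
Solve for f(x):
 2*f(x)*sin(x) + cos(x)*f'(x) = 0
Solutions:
 f(x) = C1*cos(x)^2


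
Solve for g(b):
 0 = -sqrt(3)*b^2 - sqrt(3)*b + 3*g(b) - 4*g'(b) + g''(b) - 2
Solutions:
 g(b) = C1*exp(b) + C2*exp(3*b) + sqrt(3)*b^2/3 + 11*sqrt(3)*b/9 + 2/3 + 38*sqrt(3)/27


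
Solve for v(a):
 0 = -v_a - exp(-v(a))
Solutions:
 v(a) = log(C1 - a)


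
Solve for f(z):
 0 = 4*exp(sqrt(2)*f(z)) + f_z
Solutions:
 f(z) = sqrt(2)*(2*log(1/(C1 + 4*z)) - log(2))/4


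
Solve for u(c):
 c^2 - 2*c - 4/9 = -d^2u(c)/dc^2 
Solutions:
 u(c) = C1 + C2*c - c^4/12 + c^3/3 + 2*c^2/9


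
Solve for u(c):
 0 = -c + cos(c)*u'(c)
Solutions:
 u(c) = C1 + Integral(c/cos(c), c)


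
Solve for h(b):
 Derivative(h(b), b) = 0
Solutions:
 h(b) = C1


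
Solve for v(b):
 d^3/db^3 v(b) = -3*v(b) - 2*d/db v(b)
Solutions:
 v(b) = C3*exp(-b) + (C1*sin(sqrt(11)*b/2) + C2*cos(sqrt(11)*b/2))*exp(b/2)


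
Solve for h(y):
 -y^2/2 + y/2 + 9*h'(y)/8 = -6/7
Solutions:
 h(y) = C1 + 4*y^3/27 - 2*y^2/9 - 16*y/21


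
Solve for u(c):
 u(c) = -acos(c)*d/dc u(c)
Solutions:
 u(c) = C1*exp(-Integral(1/acos(c), c))


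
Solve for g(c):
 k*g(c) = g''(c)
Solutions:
 g(c) = C1*exp(-c*sqrt(k)) + C2*exp(c*sqrt(k))


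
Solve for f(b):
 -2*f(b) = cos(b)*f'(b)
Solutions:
 f(b) = C1*(sin(b) - 1)/(sin(b) + 1)


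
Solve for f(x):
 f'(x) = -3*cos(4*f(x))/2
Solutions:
 f(x) = -asin((C1 + exp(12*x))/(C1 - exp(12*x)))/4 + pi/4
 f(x) = asin((C1 + exp(12*x))/(C1 - exp(12*x)))/4


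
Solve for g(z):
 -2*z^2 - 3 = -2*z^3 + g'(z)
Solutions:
 g(z) = C1 + z^4/2 - 2*z^3/3 - 3*z


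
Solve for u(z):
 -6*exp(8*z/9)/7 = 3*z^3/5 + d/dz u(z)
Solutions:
 u(z) = C1 - 3*z^4/20 - 27*exp(8*z/9)/28


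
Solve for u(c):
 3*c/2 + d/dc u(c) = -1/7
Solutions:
 u(c) = C1 - 3*c^2/4 - c/7


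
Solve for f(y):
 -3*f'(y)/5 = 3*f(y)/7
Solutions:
 f(y) = C1*exp(-5*y/7)


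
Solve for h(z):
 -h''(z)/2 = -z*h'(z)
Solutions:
 h(z) = C1 + C2*erfi(z)


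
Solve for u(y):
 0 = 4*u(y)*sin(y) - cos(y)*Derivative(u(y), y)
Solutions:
 u(y) = C1/cos(y)^4


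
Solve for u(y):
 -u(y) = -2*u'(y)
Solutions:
 u(y) = C1*exp(y/2)


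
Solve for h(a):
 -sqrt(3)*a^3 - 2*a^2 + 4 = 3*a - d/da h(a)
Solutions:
 h(a) = C1 + sqrt(3)*a^4/4 + 2*a^3/3 + 3*a^2/2 - 4*a


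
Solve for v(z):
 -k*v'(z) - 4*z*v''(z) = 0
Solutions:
 v(z) = C1 + z^(1 - re(k)/4)*(C2*sin(log(z)*Abs(im(k))/4) + C3*cos(log(z)*im(k)/4))


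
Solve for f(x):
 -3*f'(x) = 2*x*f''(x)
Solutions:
 f(x) = C1 + C2/sqrt(x)


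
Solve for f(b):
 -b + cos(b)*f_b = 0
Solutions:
 f(b) = C1 + Integral(b/cos(b), b)


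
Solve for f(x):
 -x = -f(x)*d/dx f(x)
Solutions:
 f(x) = -sqrt(C1 + x^2)
 f(x) = sqrt(C1 + x^2)


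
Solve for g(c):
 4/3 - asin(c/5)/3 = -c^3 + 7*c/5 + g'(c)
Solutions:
 g(c) = C1 + c^4/4 - 7*c^2/10 - c*asin(c/5)/3 + 4*c/3 - sqrt(25 - c^2)/3


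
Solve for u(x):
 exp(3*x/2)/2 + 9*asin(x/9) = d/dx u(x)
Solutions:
 u(x) = C1 + 9*x*asin(x/9) + 9*sqrt(81 - x^2) + exp(3*x/2)/3


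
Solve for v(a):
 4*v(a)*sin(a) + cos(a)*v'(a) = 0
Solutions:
 v(a) = C1*cos(a)^4


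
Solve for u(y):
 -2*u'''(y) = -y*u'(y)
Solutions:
 u(y) = C1 + Integral(C2*airyai(2^(2/3)*y/2) + C3*airybi(2^(2/3)*y/2), y)


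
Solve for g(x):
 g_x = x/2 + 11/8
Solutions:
 g(x) = C1 + x^2/4 + 11*x/8


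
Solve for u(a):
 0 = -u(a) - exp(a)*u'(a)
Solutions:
 u(a) = C1*exp(exp(-a))


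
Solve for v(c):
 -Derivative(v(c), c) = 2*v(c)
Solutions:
 v(c) = C1*exp(-2*c)


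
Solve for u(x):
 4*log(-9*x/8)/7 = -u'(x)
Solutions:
 u(x) = C1 - 4*x*log(-x)/7 + 4*x*(-2*log(3) + 1 + 3*log(2))/7


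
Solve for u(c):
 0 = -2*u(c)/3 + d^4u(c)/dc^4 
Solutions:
 u(c) = C1*exp(-2^(1/4)*3^(3/4)*c/3) + C2*exp(2^(1/4)*3^(3/4)*c/3) + C3*sin(2^(1/4)*3^(3/4)*c/3) + C4*cos(2^(1/4)*3^(3/4)*c/3)


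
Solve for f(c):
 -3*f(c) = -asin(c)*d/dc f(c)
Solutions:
 f(c) = C1*exp(3*Integral(1/asin(c), c))


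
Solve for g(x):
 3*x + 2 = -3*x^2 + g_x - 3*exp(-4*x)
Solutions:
 g(x) = C1 + x^3 + 3*x^2/2 + 2*x - 3*exp(-4*x)/4


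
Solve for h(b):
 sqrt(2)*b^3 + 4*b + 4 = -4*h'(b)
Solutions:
 h(b) = C1 - sqrt(2)*b^4/16 - b^2/2 - b


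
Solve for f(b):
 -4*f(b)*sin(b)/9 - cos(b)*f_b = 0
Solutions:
 f(b) = C1*cos(b)^(4/9)


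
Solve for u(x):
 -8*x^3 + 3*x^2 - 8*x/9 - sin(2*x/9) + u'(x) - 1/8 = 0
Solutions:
 u(x) = C1 + 2*x^4 - x^3 + 4*x^2/9 + x/8 - 9*cos(2*x/9)/2


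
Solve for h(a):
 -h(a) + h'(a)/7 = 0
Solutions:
 h(a) = C1*exp(7*a)


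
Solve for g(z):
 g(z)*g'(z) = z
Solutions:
 g(z) = -sqrt(C1 + z^2)
 g(z) = sqrt(C1 + z^2)


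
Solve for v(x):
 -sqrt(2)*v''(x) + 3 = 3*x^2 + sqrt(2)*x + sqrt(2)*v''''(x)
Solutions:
 v(x) = C1 + C2*x + C3*sin(x) + C4*cos(x) - sqrt(2)*x^4/8 - x^3/6 + 9*sqrt(2)*x^2/4


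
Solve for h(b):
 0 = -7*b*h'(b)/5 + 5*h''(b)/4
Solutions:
 h(b) = C1 + C2*erfi(sqrt(14)*b/5)


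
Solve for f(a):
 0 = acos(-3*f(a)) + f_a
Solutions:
 Integral(1/acos(-3*_y), (_y, f(a))) = C1 - a


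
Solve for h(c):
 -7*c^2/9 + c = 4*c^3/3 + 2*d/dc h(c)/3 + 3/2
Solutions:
 h(c) = C1 - c^4/2 - 7*c^3/18 + 3*c^2/4 - 9*c/4


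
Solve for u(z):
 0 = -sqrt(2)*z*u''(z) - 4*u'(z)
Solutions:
 u(z) = C1 + C2*z^(1 - 2*sqrt(2))


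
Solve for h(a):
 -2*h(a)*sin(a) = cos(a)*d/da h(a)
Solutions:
 h(a) = C1*cos(a)^2


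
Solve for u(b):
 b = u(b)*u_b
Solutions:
 u(b) = -sqrt(C1 + b^2)
 u(b) = sqrt(C1 + b^2)


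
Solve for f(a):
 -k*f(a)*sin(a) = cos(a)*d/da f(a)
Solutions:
 f(a) = C1*exp(k*log(cos(a)))


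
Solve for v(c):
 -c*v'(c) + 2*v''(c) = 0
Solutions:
 v(c) = C1 + C2*erfi(c/2)


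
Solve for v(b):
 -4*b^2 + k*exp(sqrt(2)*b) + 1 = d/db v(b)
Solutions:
 v(b) = C1 - 4*b^3/3 + b + sqrt(2)*k*exp(sqrt(2)*b)/2


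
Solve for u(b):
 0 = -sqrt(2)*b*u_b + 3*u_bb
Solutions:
 u(b) = C1 + C2*erfi(2^(3/4)*sqrt(3)*b/6)


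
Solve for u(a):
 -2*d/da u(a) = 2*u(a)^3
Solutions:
 u(a) = -sqrt(2)*sqrt(-1/(C1 - a))/2
 u(a) = sqrt(2)*sqrt(-1/(C1 - a))/2


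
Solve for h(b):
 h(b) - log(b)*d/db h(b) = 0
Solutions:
 h(b) = C1*exp(li(b))


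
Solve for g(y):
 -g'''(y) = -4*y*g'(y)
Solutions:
 g(y) = C1 + Integral(C2*airyai(2^(2/3)*y) + C3*airybi(2^(2/3)*y), y)


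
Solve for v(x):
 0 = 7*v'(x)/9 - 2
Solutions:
 v(x) = C1 + 18*x/7


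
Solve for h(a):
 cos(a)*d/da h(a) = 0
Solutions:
 h(a) = C1


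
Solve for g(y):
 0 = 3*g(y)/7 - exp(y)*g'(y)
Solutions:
 g(y) = C1*exp(-3*exp(-y)/7)


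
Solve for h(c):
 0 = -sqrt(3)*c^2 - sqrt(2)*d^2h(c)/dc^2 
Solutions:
 h(c) = C1 + C2*c - sqrt(6)*c^4/24


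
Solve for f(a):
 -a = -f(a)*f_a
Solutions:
 f(a) = -sqrt(C1 + a^2)
 f(a) = sqrt(C1 + a^2)


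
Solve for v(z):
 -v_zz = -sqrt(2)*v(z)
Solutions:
 v(z) = C1*exp(-2^(1/4)*z) + C2*exp(2^(1/4)*z)


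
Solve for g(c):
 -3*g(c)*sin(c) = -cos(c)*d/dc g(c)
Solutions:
 g(c) = C1/cos(c)^3


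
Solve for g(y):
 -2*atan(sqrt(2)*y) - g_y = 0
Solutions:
 g(y) = C1 - 2*y*atan(sqrt(2)*y) + sqrt(2)*log(2*y^2 + 1)/2


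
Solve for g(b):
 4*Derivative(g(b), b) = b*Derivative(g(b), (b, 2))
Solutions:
 g(b) = C1 + C2*b^5
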